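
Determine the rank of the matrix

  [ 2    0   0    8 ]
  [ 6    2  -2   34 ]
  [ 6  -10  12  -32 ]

rank = 3

R1 ← 1/2·R1
  [ 1    0   0    4 ]
  [ 6    2  -2   34 ]
  [ 6  -10  12  -32 ]
R2 ← R2 − 6·R1
  [ 1    0   0    4 ]
  [ 0    2  -2   10 ]
  [ 6  -10  12  -32 ]
R3 ← R3 − 6·R1
  [ 1    0   0    4 ]
  [ 0    2  -2   10 ]
  [ 0  -10  12  -56 ]
R2 ← 1/2·R2
  [ 1    0   0    4 ]
  [ 0    1  -1    5 ]
  [ 0  -10  12  -56 ]
R3 ← R3 + 10·R2
  [ 1  0   0   4 ]
  [ 0  1  -1   5 ]
  [ 0  0   2  -6 ]
R3 ← 1/2·R3
  [ 1  0   0   4 ]
  [ 0  1  -1   5 ]
  [ 0  0   1  -3 ]
R2 ← R2 + R3
  [ 1  0  0   4 ]
  [ 0  1  0   2 ]
  [ 0  0  1  -3 ]
The reduced form has 3 nonzero rows.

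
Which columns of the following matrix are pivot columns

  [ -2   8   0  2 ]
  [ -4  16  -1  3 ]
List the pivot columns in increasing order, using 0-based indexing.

0, 2

R1 -> -1/2·R1
R2 -> R2 + 4·R1
R2 -> -1·R2
Pivot columns are the columns containing a leading 1.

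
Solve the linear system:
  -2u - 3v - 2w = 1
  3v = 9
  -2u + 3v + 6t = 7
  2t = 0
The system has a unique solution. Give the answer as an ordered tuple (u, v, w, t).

(1, 3, -6, 0)

Form the augmented matrix and row-reduce:
  [ -2  -3  -2  0  |  1 ]
  [  0   3   0  0  |  9 ]
  [ -2   3   0  6  |  7 ]
  [  0   0   0  2  |  0 ]
Multiply ρ1 by -1/2.
  [  1  3/2  1  0  |  -1/2 ]
  [  0    3  0  0  |     9 ]
  [ -2    3  0  6  |     7 ]
  [  0    0  0  2  |     0 ]
Add 2 times ρ1 to ρ3.
  [ 1  3/2  1  0  |  -1/2 ]
  [ 0    3  0  0  |     9 ]
  [ 0    6  2  6  |     6 ]
  [ 0    0  0  2  |     0 ]
Multiply ρ2 by 1/3.
  [ 1  3/2  1  0  |  -1/2 ]
  [ 0    1  0  0  |     3 ]
  [ 0    6  2  6  |     6 ]
  [ 0    0  0  2  |     0 ]
Subtract 6 times ρ2 from ρ3.
  [ 1  3/2  1  0  |  -1/2 ]
  [ 0    1  0  0  |     3 ]
  [ 0    0  2  6  |   -12 ]
  [ 0    0  0  2  |     0 ]
Multiply ρ3 by 1/2.
  [ 1  3/2  1  0  |  -1/2 ]
  [ 0    1  0  0  |     3 ]
  [ 0    0  1  3  |    -6 ]
  [ 0    0  0  2  |     0 ]
Multiply ρ4 by 1/2.
  [ 1  3/2  1  0  |  -1/2 ]
  [ 0    1  0  0  |     3 ]
  [ 0    0  1  3  |    -6 ]
  [ 0    0  0  1  |     0 ]
Subtract 3 times ρ4 from ρ3.
  [ 1  3/2  1  0  |  -1/2 ]
  [ 0    1  0  0  |     3 ]
  [ 0    0  1  0  |    -6 ]
  [ 0    0  0  1  |     0 ]
Subtract ρ3 from ρ1.
  [ 1  3/2  0  0  |  11/2 ]
  [ 0    1  0  0  |     3 ]
  [ 0    0  1  0  |    -6 ]
  [ 0    0  0  1  |     0 ]
Subtract 3/2 times ρ2 from ρ1.
  [ 1  0  0  0  |   1 ]
  [ 0  1  0  0  |   3 ]
  [ 0  0  1  0  |  -6 ]
  [ 0  0  0  1  |   0 ]
Reading off the last column: u = 1, v = 3, w = -6, t = 0.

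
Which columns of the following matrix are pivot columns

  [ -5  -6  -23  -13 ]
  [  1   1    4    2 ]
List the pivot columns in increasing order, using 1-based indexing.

1, 2

R1 → -1/5·R1
  [ 1  6/5  23/5  13/5 ]
  [ 1    1     4     2 ]
R2 → R2 − R1
  [ 1   6/5  23/5  13/5 ]
  [ 0  -1/5  -3/5  -3/5 ]
R2 → -5·R2
  [ 1  6/5  23/5  13/5 ]
  [ 0    1     3     3 ]
R1 → R1 − 6/5·R2
  [ 1  0  1  -1 ]
  [ 0  1  3   3 ]
Pivot columns are the columns containing a leading 1.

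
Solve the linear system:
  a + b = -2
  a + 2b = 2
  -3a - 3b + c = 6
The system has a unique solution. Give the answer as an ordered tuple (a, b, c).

Form the augmented matrix and row-reduce:
  [  1   1  0  |  -2 ]
  [  1   2  0  |   2 ]
  [ -3  -3  1  |   6 ]
Subtract R1 from R2.
  [  1   1  0  |  -2 ]
  [  0   1  0  |   4 ]
  [ -3  -3  1  |   6 ]
Add 3 times R1 to R3.
  [ 1  1  0  |  -2 ]
  [ 0  1  0  |   4 ]
  [ 0  0  1  |   0 ]
Subtract R2 from R1.
  [ 1  0  0  |  -6 ]
  [ 0  1  0  |   4 ]
  [ 0  0  1  |   0 ]
Reading off the last column: a = -6, b = 4, c = 0.

(-6, 4, 0)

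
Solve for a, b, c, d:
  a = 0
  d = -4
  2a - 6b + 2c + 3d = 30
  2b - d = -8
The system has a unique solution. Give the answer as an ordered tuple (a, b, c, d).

Form the augmented matrix and row-reduce:
  [ 1   0  0   0  |   0 ]
  [ 0   0  0   1  |  -4 ]
  [ 2  -6  2   3  |  30 ]
  [ 0   2  0  -1  |  -8 ]
R3 ← R3 − 2·R1
  [ 1   0  0   0  |   0 ]
  [ 0   0  0   1  |  -4 ]
  [ 0  -6  2   3  |  30 ]
  [ 0   2  0  -1  |  -8 ]
R2 ↔ R3
  [ 1   0  0   0  |   0 ]
  [ 0  -6  2   3  |  30 ]
  [ 0   0  0   1  |  -4 ]
  [ 0   2  0  -1  |  -8 ]
R2 ← -1/6·R2
  [ 1  0     0     0  |   0 ]
  [ 0  1  -1/3  -1/2  |  -5 ]
  [ 0  0     0     1  |  -4 ]
  [ 0  2     0    -1  |  -8 ]
R4 ← R4 − 2·R2
  [ 1  0     0     0  |   0 ]
  [ 0  1  -1/3  -1/2  |  -5 ]
  [ 0  0     0     1  |  -4 ]
  [ 0  0   2/3     0  |   2 ]
R3 ↔ R4
  [ 1  0     0     0  |   0 ]
  [ 0  1  -1/3  -1/2  |  -5 ]
  [ 0  0   2/3     0  |   2 ]
  [ 0  0     0     1  |  -4 ]
R3 ← 3/2·R3
  [ 1  0     0     0  |   0 ]
  [ 0  1  -1/3  -1/2  |  -5 ]
  [ 0  0     1     0  |   3 ]
  [ 0  0     0     1  |  -4 ]
R2 ← R2 + 1/2·R4
  [ 1  0     0  0  |   0 ]
  [ 0  1  -1/3  0  |  -7 ]
  [ 0  0     1  0  |   3 ]
  [ 0  0     0  1  |  -4 ]
R2 ← R2 + 1/3·R3
  [ 1  0  0  0  |   0 ]
  [ 0  1  0  0  |  -6 ]
  [ 0  0  1  0  |   3 ]
  [ 0  0  0  1  |  -4 ]
Reading off the last column: a = 0, b = -6, c = 3, d = -4.

(0, -6, 3, -4)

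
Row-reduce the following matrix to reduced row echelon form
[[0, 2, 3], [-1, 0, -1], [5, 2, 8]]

R1 <=> R2
R1 → -1·R1
R3 → R3 − 5·R1
R2 → 1/2·R2
R3 → R3 − 2·R2

[[1, 0, 1], [0, 1, 3/2], [0, 0, 0]]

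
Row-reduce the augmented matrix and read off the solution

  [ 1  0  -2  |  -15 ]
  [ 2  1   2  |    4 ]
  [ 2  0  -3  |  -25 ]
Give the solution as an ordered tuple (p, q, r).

ρ2 ← ρ2 − 2·ρ1
  [ 1  0  -2  |  -15 ]
  [ 0  1   6  |   34 ]
  [ 2  0  -3  |  -25 ]
ρ3 ← ρ3 − 2·ρ1
  [ 1  0  -2  |  -15 ]
  [ 0  1   6  |   34 ]
  [ 0  0   1  |    5 ]
ρ2 ← ρ2 − 6·ρ3
  [ 1  0  -2  |  -15 ]
  [ 0  1   0  |    4 ]
  [ 0  0   1  |    5 ]
ρ1 ← ρ1 + 2·ρ3
  [ 1  0  0  |  -5 ]
  [ 0  1  0  |   4 ]
  [ 0  0  1  |   5 ]
Reading off the last column: p = -5, q = 4, r = 5.

(-5, 4, 5)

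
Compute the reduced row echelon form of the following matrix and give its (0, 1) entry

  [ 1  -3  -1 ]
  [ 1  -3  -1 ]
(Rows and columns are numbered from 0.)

R2 -> R2 − R1
  [ 1  -3  -1 ]
  [ 0   0   0 ]

-3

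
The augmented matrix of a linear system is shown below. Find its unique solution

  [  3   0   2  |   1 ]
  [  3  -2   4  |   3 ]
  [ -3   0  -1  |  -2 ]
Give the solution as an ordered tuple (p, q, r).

(1, -2, -1)

R1 ← 1/3·R1
  [  1   0  2/3  |  1/3 ]
  [  3  -2    4  |    3 ]
  [ -3   0   -1  |   -2 ]
R2 ← R2 − 3·R1
  [  1   0  2/3  |  1/3 ]
  [  0  -2    2  |    2 ]
  [ -3   0   -1  |   -2 ]
R3 ← R3 + 3·R1
  [ 1   0  2/3  |  1/3 ]
  [ 0  -2    2  |    2 ]
  [ 0   0    1  |   -1 ]
R2 ← -1/2·R2
  [ 1  0  2/3  |  1/3 ]
  [ 0  1   -1  |   -1 ]
  [ 0  0    1  |   -1 ]
R2 ← R2 + R3
  [ 1  0  2/3  |  1/3 ]
  [ 0  1    0  |   -2 ]
  [ 0  0    1  |   -1 ]
R1 ← R1 − 2/3·R3
  [ 1  0  0  |   1 ]
  [ 0  1  0  |  -2 ]
  [ 0  0  1  |  -1 ]
Reading off the last column: p = 1, q = -2, r = -1.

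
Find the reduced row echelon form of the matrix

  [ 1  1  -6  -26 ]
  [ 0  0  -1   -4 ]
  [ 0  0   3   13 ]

[[1, 1, 0, 0], [0, 0, 1, 0], [0, 0, 0, 1]]

r2 -> -1·r2
  [ 1  1  -6  -26 ]
  [ 0  0   1    4 ]
  [ 0  0   3   13 ]
r3 -> r3 − 3·r2
  [ 1  1  -6  -26 ]
  [ 0  0   1    4 ]
  [ 0  0   0    1 ]
r2 -> r2 − 4·r3
  [ 1  1  -6  -26 ]
  [ 0  0   1    0 ]
  [ 0  0   0    1 ]
r1 -> r1 + 26·r3
  [ 1  1  -6  0 ]
  [ 0  0   1  0 ]
  [ 0  0   0  1 ]
r1 -> r1 + 6·r2
  [ 1  1  0  0 ]
  [ 0  0  1  0 ]
  [ 0  0  0  1 ]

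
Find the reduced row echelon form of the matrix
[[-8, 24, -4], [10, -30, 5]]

[[1, -3, 1/2], [0, 0, 0]]

Multiply R1 by -1/8.
  [  1   -3  1/2 ]
  [ 10  -30    5 ]
Subtract 10 times R1 from R2.
  [ 1  -3  1/2 ]
  [ 0   0    0 ]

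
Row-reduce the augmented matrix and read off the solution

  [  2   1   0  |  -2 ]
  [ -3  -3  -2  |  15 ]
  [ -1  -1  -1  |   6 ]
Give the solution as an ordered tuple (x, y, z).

r1 ← 1/2·r1
  [  1  1/2   0  |  -1 ]
  [ -3   -3  -2  |  15 ]
  [ -1   -1  -1  |   6 ]
r2 ← r2 + 3·r1
  [  1   1/2   0  |  -1 ]
  [  0  -3/2  -2  |  12 ]
  [ -1    -1  -1  |   6 ]
r3 ← r3 + r1
  [ 1   1/2   0  |  -1 ]
  [ 0  -3/2  -2  |  12 ]
  [ 0  -1/2  -1  |   5 ]
r2 ← -2/3·r2
  [ 1   1/2    0  |  -1 ]
  [ 0     1  4/3  |  -8 ]
  [ 0  -1/2   -1  |   5 ]
r3 ← r3 + 1/2·r2
  [ 1  1/2     0  |  -1 ]
  [ 0    1   4/3  |  -8 ]
  [ 0    0  -1/3  |   1 ]
r3 ← -3·r3
  [ 1  1/2    0  |  -1 ]
  [ 0    1  4/3  |  -8 ]
  [ 0    0    1  |  -3 ]
r2 ← r2 − 4/3·r3
  [ 1  1/2  0  |  -1 ]
  [ 0    1  0  |  -4 ]
  [ 0    0  1  |  -3 ]
r1 ← r1 − 1/2·r2
  [ 1  0  0  |   1 ]
  [ 0  1  0  |  -4 ]
  [ 0  0  1  |  -3 ]
Reading off the last column: x = 1, y = -4, z = -3.

(1, -4, -3)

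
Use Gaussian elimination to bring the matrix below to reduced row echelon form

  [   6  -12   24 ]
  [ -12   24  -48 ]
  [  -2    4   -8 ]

[[1, -2, 4], [0, 0, 0], [0, 0, 0]]

R1 ← 1/6·R1
R2 ← R2 + 12·R1
R3 ← R3 + 2·R1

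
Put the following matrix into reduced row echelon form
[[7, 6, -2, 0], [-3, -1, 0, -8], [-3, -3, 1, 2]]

[[1, 0, 0, 4], [0, 1, 0, -4], [0, 0, 1, 2]]

R1 ← 1/7·R1
  [  1  6/7  -2/7   0 ]
  [ -3   -1     0  -8 ]
  [ -3   -3     1   2 ]
R2 ← R2 + 3·R1
  [  1   6/7  -2/7   0 ]
  [  0  11/7  -6/7  -8 ]
  [ -3    -3     1   2 ]
R3 ← R3 + 3·R1
  [ 1   6/7  -2/7   0 ]
  [ 0  11/7  -6/7  -8 ]
  [ 0  -3/7   1/7   2 ]
R2 ← 7/11·R2
  [ 1   6/7   -2/7       0 ]
  [ 0     1  -6/11  -56/11 ]
  [ 0  -3/7    1/7       2 ]
R3 ← R3 + 3/7·R2
  [ 1  6/7   -2/7       0 ]
  [ 0    1  -6/11  -56/11 ]
  [ 0    0  -1/11   -2/11 ]
R3 ← -11·R3
  [ 1  6/7   -2/7       0 ]
  [ 0    1  -6/11  -56/11 ]
  [ 0    0      1       2 ]
R2 ← R2 + 6/11·R3
  [ 1  6/7  -2/7   0 ]
  [ 0    1     0  -4 ]
  [ 0    0     1   2 ]
R1 ← R1 + 2/7·R3
  [ 1  6/7  0  4/7 ]
  [ 0    1  0   -4 ]
  [ 0    0  1    2 ]
R1 ← R1 − 6/7·R2
  [ 1  0  0   4 ]
  [ 0  1  0  -4 ]
  [ 0  0  1   2 ]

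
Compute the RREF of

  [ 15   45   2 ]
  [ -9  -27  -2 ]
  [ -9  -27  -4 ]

R1 ← 1/15·R1
  [  1    3  2/15 ]
  [ -9  -27    -2 ]
  [ -9  -27    -4 ]
R2 ← R2 + 9·R1
  [  1    3  2/15 ]
  [  0    0  -4/5 ]
  [ -9  -27    -4 ]
R3 ← R3 + 9·R1
  [ 1  3   2/15 ]
  [ 0  0   -4/5 ]
  [ 0  0  -14/5 ]
R2 ← -5/4·R2
  [ 1  3   2/15 ]
  [ 0  0      1 ]
  [ 0  0  -14/5 ]
R3 ← R3 + 14/5·R2
  [ 1  3  2/15 ]
  [ 0  0     1 ]
  [ 0  0     0 ]
R1 ← R1 − 2/15·R2
  [ 1  3  0 ]
  [ 0  0  1 ]
  [ 0  0  0 ]

[[1, 3, 0], [0, 0, 1], [0, 0, 0]]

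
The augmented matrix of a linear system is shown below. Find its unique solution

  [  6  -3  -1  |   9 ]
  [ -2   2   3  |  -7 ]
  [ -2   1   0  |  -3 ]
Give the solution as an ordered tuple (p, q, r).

r1 := 1/6·r1
  [  1  -1/2  -1/6  |  3/2 ]
  [ -2     2     3  |   -7 ]
  [ -2     1     0  |   -3 ]
r2 := r2 + 2·r1
  [  1  -1/2  -1/6  |  3/2 ]
  [  0     1   8/3  |   -4 ]
  [ -2     1     0  |   -3 ]
r3 := r3 + 2·r1
  [ 1  -1/2  -1/6  |  3/2 ]
  [ 0     1   8/3  |   -4 ]
  [ 0     0  -1/3  |    0 ]
r3 := -3·r3
  [ 1  -1/2  -1/6  |  3/2 ]
  [ 0     1   8/3  |   -4 ]
  [ 0     0     1  |    0 ]
r2 := r2 − 8/3·r3
  [ 1  -1/2  -1/6  |  3/2 ]
  [ 0     1     0  |   -4 ]
  [ 0     0     1  |    0 ]
r1 := r1 + 1/6·r3
  [ 1  -1/2  0  |  3/2 ]
  [ 0     1  0  |   -4 ]
  [ 0     0  1  |    0 ]
r1 := r1 + 1/2·r2
  [ 1  0  0  |  -1/2 ]
  [ 0  1  0  |    -4 ]
  [ 0  0  1  |     0 ]
Reading off the last column: p = -1/2, q = -4, r = 0.

(-1/2, -4, 0)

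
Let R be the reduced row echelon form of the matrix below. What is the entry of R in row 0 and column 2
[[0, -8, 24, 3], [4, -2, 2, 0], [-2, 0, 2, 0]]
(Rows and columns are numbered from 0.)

r1 <-> r2
  [  4  -2   2  0 ]
  [  0  -8  24  3 ]
  [ -2   0   2  0 ]
r1 → 1/4·r1
  [  1  -1/2  1/2  0 ]
  [  0    -8   24  3 ]
  [ -2     0    2  0 ]
r3 → r3 + 2·r1
  [ 1  -1/2  1/2  0 ]
  [ 0    -8   24  3 ]
  [ 0    -1    3  0 ]
r2 → -1/8·r2
  [ 1  -1/2  1/2     0 ]
  [ 0     1   -3  -3/8 ]
  [ 0    -1    3     0 ]
r3 → r3 + r2
  [ 1  -1/2  1/2     0 ]
  [ 0     1   -3  -3/8 ]
  [ 0     0    0  -3/8 ]
r3 → -8/3·r3
  [ 1  -1/2  1/2     0 ]
  [ 0     1   -3  -3/8 ]
  [ 0     0    0     1 ]
r2 → r2 + 3/8·r3
  [ 1  -1/2  1/2  0 ]
  [ 0     1   -3  0 ]
  [ 0     0    0  1 ]
r1 → r1 + 1/2·r2
  [ 1  0  -1  0 ]
  [ 0  1  -3  0 ]
  [ 0  0   0  1 ]

-1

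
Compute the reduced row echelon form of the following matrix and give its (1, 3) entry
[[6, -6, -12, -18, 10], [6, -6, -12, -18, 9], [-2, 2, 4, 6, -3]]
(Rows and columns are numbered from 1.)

-2

Multiply R1 by 1/6.
Subtract 6 times R1 from R2.
Add 2 times R1 to R3.
Multiply R2 by -1.
Subtract 1/3 times R2 from R3.
Subtract 5/3 times R2 from R1.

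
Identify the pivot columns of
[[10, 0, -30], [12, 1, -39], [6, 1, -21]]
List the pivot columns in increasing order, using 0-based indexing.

Multiply R1 by 1/10.
Subtract 12 times R1 from R2.
Subtract 6 times R1 from R3.
Subtract R2 from R3.
Pivot columns are the columns containing a leading 1.

0, 1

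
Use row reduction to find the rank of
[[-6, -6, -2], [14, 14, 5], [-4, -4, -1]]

rank = 2

Multiply R1 by -1/6.
Subtract 14 times R1 from R2.
Add 4 times R1 to R3.
Multiply R2 by 3.
Subtract 1/3 times R2 from R3.
Subtract 1/3 times R2 from R1.
The reduced form has 2 nonzero rows.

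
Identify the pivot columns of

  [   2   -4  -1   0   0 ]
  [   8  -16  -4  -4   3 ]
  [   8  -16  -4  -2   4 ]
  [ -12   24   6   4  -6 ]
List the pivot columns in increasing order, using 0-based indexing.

R1 := 1/2·R1
  [   1   -2  -1/2   0   0 ]
  [   8  -16    -4  -4   3 ]
  [   8  -16    -4  -2   4 ]
  [ -12   24     6   4  -6 ]
R2 := R2 − 8·R1
  [   1   -2  -1/2   0   0 ]
  [   0    0     0  -4   3 ]
  [   8  -16    -4  -2   4 ]
  [ -12   24     6   4  -6 ]
R3 := R3 − 8·R1
  [   1  -2  -1/2   0   0 ]
  [   0   0     0  -4   3 ]
  [   0   0     0  -2   4 ]
  [ -12  24     6   4  -6 ]
R4 := R4 + 12·R1
  [ 1  -2  -1/2   0   0 ]
  [ 0   0     0  -4   3 ]
  [ 0   0     0  -2   4 ]
  [ 0   0     0   4  -6 ]
R2 := -1/4·R2
  [ 1  -2  -1/2   0     0 ]
  [ 0   0     0   1  -3/4 ]
  [ 0   0     0  -2     4 ]
  [ 0   0     0   4    -6 ]
R3 := R3 + 2·R2
  [ 1  -2  -1/2  0     0 ]
  [ 0   0     0  1  -3/4 ]
  [ 0   0     0  0   5/2 ]
  [ 0   0     0  4    -6 ]
R4 := R4 − 4·R2
  [ 1  -2  -1/2  0     0 ]
  [ 0   0     0  1  -3/4 ]
  [ 0   0     0  0   5/2 ]
  [ 0   0     0  0    -3 ]
R3 := 2/5·R3
  [ 1  -2  -1/2  0     0 ]
  [ 0   0     0  1  -3/4 ]
  [ 0   0     0  0     1 ]
  [ 0   0     0  0    -3 ]
R4 := R4 + 3·R3
  [ 1  -2  -1/2  0     0 ]
  [ 0   0     0  1  -3/4 ]
  [ 0   0     0  0     1 ]
  [ 0   0     0  0     0 ]
R2 := R2 + 3/4·R3
  [ 1  -2  -1/2  0  0 ]
  [ 0   0     0  1  0 ]
  [ 0   0     0  0  1 ]
  [ 0   0     0  0  0 ]
Pivot columns are the columns containing a leading 1.

0, 3, 4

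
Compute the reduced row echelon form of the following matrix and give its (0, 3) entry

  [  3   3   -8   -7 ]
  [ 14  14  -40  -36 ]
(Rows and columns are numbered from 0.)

1

R1 → 1/3·R1
  [  1   1  -8/3  -7/3 ]
  [ 14  14   -40   -36 ]
R2 → R2 − 14·R1
  [ 1  1  -8/3   -7/3 ]
  [ 0  0  -8/3  -10/3 ]
R2 → -3/8·R2
  [ 1  1  -8/3  -7/3 ]
  [ 0  0     1   5/4 ]
R1 → R1 + 8/3·R2
  [ 1  1  0    1 ]
  [ 0  0  1  5/4 ]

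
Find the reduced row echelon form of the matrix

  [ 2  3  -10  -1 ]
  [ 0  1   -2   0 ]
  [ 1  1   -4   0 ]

[[1, 0, -2, 0], [0, 1, -2, 0], [0, 0, 0, 1]]

R1 -> 1/2·R1
  [ 1  3/2  -5  -1/2 ]
  [ 0    1  -2     0 ]
  [ 1    1  -4     0 ]
R3 -> R3 − R1
  [ 1   3/2  -5  -1/2 ]
  [ 0     1  -2     0 ]
  [ 0  -1/2   1   1/2 ]
R3 -> R3 + 1/2·R2
  [ 1  3/2  -5  -1/2 ]
  [ 0    1  -2     0 ]
  [ 0    0   0   1/2 ]
R3 -> 2·R3
  [ 1  3/2  -5  -1/2 ]
  [ 0    1  -2     0 ]
  [ 0    0   0     1 ]
R1 -> R1 + 1/2·R3
  [ 1  3/2  -5  0 ]
  [ 0    1  -2  0 ]
  [ 0    0   0  1 ]
R1 -> R1 − 3/2·R2
  [ 1  0  -2  0 ]
  [ 0  1  -2  0 ]
  [ 0  0   0  1 ]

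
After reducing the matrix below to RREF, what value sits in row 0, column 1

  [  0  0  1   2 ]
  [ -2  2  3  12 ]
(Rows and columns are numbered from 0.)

-1

R1 <-> R2
  [ -2  2  3  12 ]
  [  0  0  1   2 ]
R1 ← -1/2·R1
  [ 1  -1  -3/2  -6 ]
  [ 0   0     1   2 ]
R1 ← R1 + 3/2·R2
  [ 1  -1  0  -3 ]
  [ 0   0  1   2 ]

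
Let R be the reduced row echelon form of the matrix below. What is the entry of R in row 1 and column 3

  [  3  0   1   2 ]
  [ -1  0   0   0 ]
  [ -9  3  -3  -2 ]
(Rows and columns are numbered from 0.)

R1 := 1/3·R1
  [  1  0  1/3  2/3 ]
  [ -1  0    0    0 ]
  [ -9  3   -3   -2 ]
R2 := R2 + R1
  [  1  0  1/3  2/3 ]
  [  0  0  1/3  2/3 ]
  [ -9  3   -3   -2 ]
R3 := R3 + 9·R1
  [ 1  0  1/3  2/3 ]
  [ 0  0  1/3  2/3 ]
  [ 0  3    0    4 ]
R2 <=> R3
  [ 1  0  1/3  2/3 ]
  [ 0  3    0    4 ]
  [ 0  0  1/3  2/3 ]
R2 := 1/3·R2
  [ 1  0  1/3  2/3 ]
  [ 0  1    0  4/3 ]
  [ 0  0  1/3  2/3 ]
R3 := 3·R3
  [ 1  0  1/3  2/3 ]
  [ 0  1    0  4/3 ]
  [ 0  0    1    2 ]
R1 := R1 − 1/3·R3
  [ 1  0  0    0 ]
  [ 0  1  0  4/3 ]
  [ 0  0  1    2 ]

4/3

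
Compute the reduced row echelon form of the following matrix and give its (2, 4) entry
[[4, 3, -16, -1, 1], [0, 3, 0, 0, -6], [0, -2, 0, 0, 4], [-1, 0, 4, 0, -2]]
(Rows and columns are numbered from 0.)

1

R1 := 1/4·R1
R4 := R4 + R1
R2 := 1/3·R2
R3 := R3 + 2·R2
R4 := R4 − 3/4·R2
R3 ↔ R4
R3 := -4·R3
R1 := R1 + 1/4·R3
R1 := R1 − 3/4·R2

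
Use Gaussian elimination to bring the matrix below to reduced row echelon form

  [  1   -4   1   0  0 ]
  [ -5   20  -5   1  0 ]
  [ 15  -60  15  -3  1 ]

R2 ← R2 + 5·R1
  [  1   -4   1   0  0 ]
  [  0    0   0   1  0 ]
  [ 15  -60  15  -3  1 ]
R3 ← R3 − 15·R1
  [ 1  -4  1   0  0 ]
  [ 0   0  0   1  0 ]
  [ 0   0  0  -3  1 ]
R3 ← R3 + 3·R2
  [ 1  -4  1  0  0 ]
  [ 0   0  0  1  0 ]
  [ 0   0  0  0  1 ]

[[1, -4, 1, 0, 0], [0, 0, 0, 1, 0], [0, 0, 0, 0, 1]]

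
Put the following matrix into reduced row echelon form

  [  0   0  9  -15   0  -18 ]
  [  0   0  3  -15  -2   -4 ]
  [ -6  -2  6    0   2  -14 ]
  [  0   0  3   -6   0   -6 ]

ρ1 ↔ ρ3
  [ -6  -2  6    0   2  -14 ]
  [  0   0  3  -15  -2   -4 ]
  [  0   0  9  -15   0  -18 ]
  [  0   0  3   -6   0   -6 ]
ρ1 → -1/6·ρ1
  [ 1  1/3  -1    0  -1/3  7/3 ]
  [ 0    0   3  -15    -2   -4 ]
  [ 0    0   9  -15     0  -18 ]
  [ 0    0   3   -6     0   -6 ]
ρ2 → 1/3·ρ2
  [ 1  1/3  -1    0  -1/3   7/3 ]
  [ 0    0   1   -5  -2/3  -4/3 ]
  [ 0    0   9  -15     0   -18 ]
  [ 0    0   3   -6     0    -6 ]
ρ3 → ρ3 − 9·ρ2
  [ 1  1/3  -1   0  -1/3   7/3 ]
  [ 0    0   1  -5  -2/3  -4/3 ]
  [ 0    0   0  30     6    -6 ]
  [ 0    0   3  -6     0    -6 ]
ρ4 → ρ4 − 3·ρ2
  [ 1  1/3  -1   0  -1/3   7/3 ]
  [ 0    0   1  -5  -2/3  -4/3 ]
  [ 0    0   0  30     6    -6 ]
  [ 0    0   0   9     2    -2 ]
ρ3 → 1/30·ρ3
  [ 1  1/3  -1   0  -1/3   7/3 ]
  [ 0    0   1  -5  -2/3  -4/3 ]
  [ 0    0   0   1   1/5  -1/5 ]
  [ 0    0   0   9     2    -2 ]
ρ4 → ρ4 − 9·ρ3
  [ 1  1/3  -1   0  -1/3   7/3 ]
  [ 0    0   1  -5  -2/3  -4/3 ]
  [ 0    0   0   1   1/5  -1/5 ]
  [ 0    0   0   0   1/5  -1/5 ]
ρ4 → 5·ρ4
  [ 1  1/3  -1   0  -1/3   7/3 ]
  [ 0    0   1  -5  -2/3  -4/3 ]
  [ 0    0   0   1   1/5  -1/5 ]
  [ 0    0   0   0     1    -1 ]
ρ3 → ρ3 − 1/5·ρ4
  [ 1  1/3  -1   0  -1/3   7/3 ]
  [ 0    0   1  -5  -2/3  -4/3 ]
  [ 0    0   0   1     0     0 ]
  [ 0    0   0   0     1    -1 ]
ρ2 → ρ2 + 2/3·ρ4
  [ 1  1/3  -1   0  -1/3  7/3 ]
  [ 0    0   1  -5     0   -2 ]
  [ 0    0   0   1     0    0 ]
  [ 0    0   0   0     1   -1 ]
ρ1 → ρ1 + 1/3·ρ4
  [ 1  1/3  -1   0  0   2 ]
  [ 0    0   1  -5  0  -2 ]
  [ 0    0   0   1  0   0 ]
  [ 0    0   0   0  1  -1 ]
ρ2 → ρ2 + 5·ρ3
  [ 1  1/3  -1  0  0   2 ]
  [ 0    0   1  0  0  -2 ]
  [ 0    0   0  1  0   0 ]
  [ 0    0   0  0  1  -1 ]
ρ1 → ρ1 + ρ2
  [ 1  1/3  0  0  0   0 ]
  [ 0    0  1  0  0  -2 ]
  [ 0    0  0  1  0   0 ]
  [ 0    0  0  0  1  -1 ]

[[1, 1/3, 0, 0, 0, 0], [0, 0, 1, 0, 0, -2], [0, 0, 0, 1, 0, 0], [0, 0, 0, 0, 1, -1]]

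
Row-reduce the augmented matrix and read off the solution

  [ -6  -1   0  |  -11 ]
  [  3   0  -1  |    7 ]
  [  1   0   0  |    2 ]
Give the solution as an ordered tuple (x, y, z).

R1 → -1/6·R1
  [ 1  1/6   0  |  11/6 ]
  [ 3    0  -1  |     7 ]
  [ 1    0   0  |     2 ]
R2 → R2 − 3·R1
  [ 1   1/6   0  |  11/6 ]
  [ 0  -1/2  -1  |   3/2 ]
  [ 1     0   0  |     2 ]
R3 → R3 − R1
  [ 1   1/6   0  |  11/6 ]
  [ 0  -1/2  -1  |   3/2 ]
  [ 0  -1/6   0  |   1/6 ]
R2 → -2·R2
  [ 1   1/6  0  |  11/6 ]
  [ 0     1  2  |    -3 ]
  [ 0  -1/6  0  |   1/6 ]
R3 → R3 + 1/6·R2
  [ 1  1/6    0  |  11/6 ]
  [ 0    1    2  |    -3 ]
  [ 0    0  1/3  |  -1/3 ]
R3 → 3·R3
  [ 1  1/6  0  |  11/6 ]
  [ 0    1  2  |    -3 ]
  [ 0    0  1  |    -1 ]
R2 → R2 − 2·R3
  [ 1  1/6  0  |  11/6 ]
  [ 0    1  0  |    -1 ]
  [ 0    0  1  |    -1 ]
R1 → R1 − 1/6·R2
  [ 1  0  0  |   2 ]
  [ 0  1  0  |  -1 ]
  [ 0  0  1  |  -1 ]
Reading off the last column: x = 2, y = -1, z = -1.

(2, -1, -1)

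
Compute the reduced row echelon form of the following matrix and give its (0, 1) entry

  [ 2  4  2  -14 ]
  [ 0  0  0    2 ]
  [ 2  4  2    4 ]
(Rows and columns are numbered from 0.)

2

ρ1 -> 1/2·ρ1
ρ3 -> ρ3 − 2·ρ1
ρ2 -> 1/2·ρ2
ρ3 -> ρ3 − 18·ρ2
ρ1 -> ρ1 + 7·ρ2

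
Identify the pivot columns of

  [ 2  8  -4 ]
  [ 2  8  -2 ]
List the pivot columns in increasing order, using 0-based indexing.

R1 → 1/2·R1
  [ 1  4  -2 ]
  [ 2  8  -2 ]
R2 → R2 − 2·R1
  [ 1  4  -2 ]
  [ 0  0   2 ]
R2 → 1/2·R2
  [ 1  4  -2 ]
  [ 0  0   1 ]
R1 → R1 + 2·R2
  [ 1  4  0 ]
  [ 0  0  1 ]
Pivot columns are the columns containing a leading 1.

0, 2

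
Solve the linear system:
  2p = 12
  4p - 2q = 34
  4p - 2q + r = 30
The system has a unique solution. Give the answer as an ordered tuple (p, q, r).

Form the augmented matrix and row-reduce:
  [ 2   0  0  |  12 ]
  [ 4  -2  0  |  34 ]
  [ 4  -2  1  |  30 ]
ρ1 → 1/2·ρ1
  [ 1   0  0  |   6 ]
  [ 4  -2  0  |  34 ]
  [ 4  -2  1  |  30 ]
ρ2 → ρ2 − 4·ρ1
  [ 1   0  0  |   6 ]
  [ 0  -2  0  |  10 ]
  [ 4  -2  1  |  30 ]
ρ3 → ρ3 − 4·ρ1
  [ 1   0  0  |   6 ]
  [ 0  -2  0  |  10 ]
  [ 0  -2  1  |   6 ]
ρ2 → -1/2·ρ2
  [ 1   0  0  |   6 ]
  [ 0   1  0  |  -5 ]
  [ 0  -2  1  |   6 ]
ρ3 → ρ3 + 2·ρ2
  [ 1  0  0  |   6 ]
  [ 0  1  0  |  -5 ]
  [ 0  0  1  |  -4 ]
Reading off the last column: p = 6, q = -5, r = -4.

(6, -5, -4)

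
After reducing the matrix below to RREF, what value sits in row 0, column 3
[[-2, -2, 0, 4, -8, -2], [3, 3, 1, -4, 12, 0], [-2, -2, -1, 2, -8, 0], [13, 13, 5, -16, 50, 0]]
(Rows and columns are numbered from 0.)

-2

r1 -> -1/2·r1
  [  1   1   0   -2   4  1 ]
  [  3   3   1   -4  12  0 ]
  [ -2  -2  -1    2  -8  0 ]
  [ 13  13   5  -16  50  0 ]
r2 -> r2 − 3·r1
  [  1   1   0   -2   4   1 ]
  [  0   0   1    2   0  -3 ]
  [ -2  -2  -1    2  -8   0 ]
  [ 13  13   5  -16  50   0 ]
r3 -> r3 + 2·r1
  [  1   1   0   -2   4   1 ]
  [  0   0   1    2   0  -3 ]
  [  0   0  -1   -2   0   2 ]
  [ 13  13   5  -16  50   0 ]
r4 -> r4 − 13·r1
  [ 1  1   0  -2   4    1 ]
  [ 0  0   1   2   0   -3 ]
  [ 0  0  -1  -2   0    2 ]
  [ 0  0   5  10  -2  -13 ]
r3 -> r3 + r2
  [ 1  1  0  -2   4    1 ]
  [ 0  0  1   2   0   -3 ]
  [ 0  0  0   0   0   -1 ]
  [ 0  0  5  10  -2  -13 ]
r4 -> r4 − 5·r2
  [ 1  1  0  -2   4   1 ]
  [ 0  0  1   2   0  -3 ]
  [ 0  0  0   0   0  -1 ]
  [ 0  0  0   0  -2   2 ]
r3 <-> r4
  [ 1  1  0  -2   4   1 ]
  [ 0  0  1   2   0  -3 ]
  [ 0  0  0   0  -2   2 ]
  [ 0  0  0   0   0  -1 ]
r3 -> -1/2·r3
  [ 1  1  0  -2  4   1 ]
  [ 0  0  1   2  0  -3 ]
  [ 0  0  0   0  1  -1 ]
  [ 0  0  0   0  0  -1 ]
r4 -> -1·r4
  [ 1  1  0  -2  4   1 ]
  [ 0  0  1   2  0  -3 ]
  [ 0  0  0   0  1  -1 ]
  [ 0  0  0   0  0   1 ]
r3 -> r3 + r4
  [ 1  1  0  -2  4   1 ]
  [ 0  0  1   2  0  -3 ]
  [ 0  0  0   0  1   0 ]
  [ 0  0  0   0  0   1 ]
r2 -> r2 + 3·r4
  [ 1  1  0  -2  4  1 ]
  [ 0  0  1   2  0  0 ]
  [ 0  0  0   0  1  0 ]
  [ 0  0  0   0  0  1 ]
r1 -> r1 − r4
  [ 1  1  0  -2  4  0 ]
  [ 0  0  1   2  0  0 ]
  [ 0  0  0   0  1  0 ]
  [ 0  0  0   0  0  1 ]
r1 -> r1 − 4·r3
  [ 1  1  0  -2  0  0 ]
  [ 0  0  1   2  0  0 ]
  [ 0  0  0   0  1  0 ]
  [ 0  0  0   0  0  1 ]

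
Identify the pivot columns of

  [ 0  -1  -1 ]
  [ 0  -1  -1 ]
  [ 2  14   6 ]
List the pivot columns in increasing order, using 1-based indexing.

1, 2

r1 ↔ r3
  [ 2  14   6 ]
  [ 0  -1  -1 ]
  [ 0  -1  -1 ]
r1 ← 1/2·r1
  [ 1   7   3 ]
  [ 0  -1  -1 ]
  [ 0  -1  -1 ]
r2 ← -1·r2
  [ 1   7   3 ]
  [ 0   1   1 ]
  [ 0  -1  -1 ]
r3 ← r3 + r2
  [ 1  7  3 ]
  [ 0  1  1 ]
  [ 0  0  0 ]
r1 ← r1 − 7·r2
  [ 1  0  -4 ]
  [ 0  1   1 ]
  [ 0  0   0 ]
Pivot columns are the columns containing a leading 1.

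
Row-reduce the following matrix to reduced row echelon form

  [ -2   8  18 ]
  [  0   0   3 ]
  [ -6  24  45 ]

ρ1 → -1/2·ρ1
ρ3 → ρ3 + 6·ρ1
ρ2 → 1/3·ρ2
ρ3 → ρ3 + 9·ρ2
ρ1 → ρ1 + 9·ρ2

[[1, -4, 0], [0, 0, 1], [0, 0, 0]]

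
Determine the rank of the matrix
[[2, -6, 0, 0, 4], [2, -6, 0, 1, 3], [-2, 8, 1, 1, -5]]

r1 → 1/2·r1
  [  1  -3  0  0   2 ]
  [  2  -6  0  1   3 ]
  [ -2   8  1  1  -5 ]
r2 → r2 − 2·r1
  [  1  -3  0  0   2 ]
  [  0   0  0  1  -1 ]
  [ -2   8  1  1  -5 ]
r3 → r3 + 2·r1
  [ 1  -3  0  0   2 ]
  [ 0   0  0  1  -1 ]
  [ 0   2  1  1  -1 ]
r2 <=> r3
  [ 1  -3  0  0   2 ]
  [ 0   2  1  1  -1 ]
  [ 0   0  0  1  -1 ]
r2 → 1/2·r2
  [ 1  -3    0    0     2 ]
  [ 0   1  1/2  1/2  -1/2 ]
  [ 0   0    0    1    -1 ]
r2 → r2 − 1/2·r3
  [ 1  -3    0  0   2 ]
  [ 0   1  1/2  0   0 ]
  [ 0   0    0  1  -1 ]
r1 → r1 + 3·r2
  [ 1  0  3/2  0   2 ]
  [ 0  1  1/2  0   0 ]
  [ 0  0    0  1  -1 ]
The reduced form has 3 nonzero rows.

rank = 3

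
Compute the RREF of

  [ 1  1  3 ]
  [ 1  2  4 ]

R2 := R2 − R1
R1 := R1 − R2

[[1, 0, 2], [0, 1, 1]]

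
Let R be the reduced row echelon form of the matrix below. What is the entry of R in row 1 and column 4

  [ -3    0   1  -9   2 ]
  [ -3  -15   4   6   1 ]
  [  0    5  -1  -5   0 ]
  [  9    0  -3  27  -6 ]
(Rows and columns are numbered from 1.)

ρ1 → -1/3·ρ1
  [  1    0  -1/3   3  -2/3 ]
  [ -3  -15     4   6     1 ]
  [  0    5    -1  -5     0 ]
  [  9    0    -3  27    -6 ]
ρ2 → ρ2 + 3·ρ1
  [ 1    0  -1/3   3  -2/3 ]
  [ 0  -15     3  15    -1 ]
  [ 0    5    -1  -5     0 ]
  [ 9    0    -3  27    -6 ]
ρ4 → ρ4 − 9·ρ1
  [ 1    0  -1/3   3  -2/3 ]
  [ 0  -15     3  15    -1 ]
  [ 0    5    -1  -5     0 ]
  [ 0    0     0   0     0 ]
ρ2 → -1/15·ρ2
  [ 1  0  -1/3   3  -2/3 ]
  [ 0  1  -1/5  -1  1/15 ]
  [ 0  5    -1  -5     0 ]
  [ 0  0     0   0     0 ]
ρ3 → ρ3 − 5·ρ2
  [ 1  0  -1/3   3  -2/3 ]
  [ 0  1  -1/5  -1  1/15 ]
  [ 0  0     0   0  -1/3 ]
  [ 0  0     0   0     0 ]
ρ3 → -3·ρ3
  [ 1  0  -1/3   3  -2/3 ]
  [ 0  1  -1/5  -1  1/15 ]
  [ 0  0     0   0     1 ]
  [ 0  0     0   0     0 ]
ρ2 → ρ2 − 1/15·ρ3
  [ 1  0  -1/3   3  -2/3 ]
  [ 0  1  -1/5  -1     0 ]
  [ 0  0     0   0     1 ]
  [ 0  0     0   0     0 ]
ρ1 → ρ1 + 2/3·ρ3
  [ 1  0  -1/3   3  0 ]
  [ 0  1  -1/5  -1  0 ]
  [ 0  0     0   0  1 ]
  [ 0  0     0   0  0 ]

3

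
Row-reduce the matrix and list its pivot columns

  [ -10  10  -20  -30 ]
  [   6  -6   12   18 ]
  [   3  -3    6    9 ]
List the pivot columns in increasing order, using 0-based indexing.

Multiply r1 by -1/10.
  [ 1  -1   2   3 ]
  [ 6  -6  12  18 ]
  [ 3  -3   6   9 ]
Subtract 6 times r1 from r2.
  [ 1  -1  2  3 ]
  [ 0   0  0  0 ]
  [ 3  -3  6  9 ]
Subtract 3 times r1 from r3.
  [ 1  -1  2  3 ]
  [ 0   0  0  0 ]
  [ 0   0  0  0 ]
Pivot columns are the columns containing a leading 1.

0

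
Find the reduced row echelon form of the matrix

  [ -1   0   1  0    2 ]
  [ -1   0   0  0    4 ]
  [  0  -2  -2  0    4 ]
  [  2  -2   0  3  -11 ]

Multiply ρ1 by -1.
  [  1   0  -1  0   -2 ]
  [ -1   0   0  0    4 ]
  [  0  -2  -2  0    4 ]
  [  2  -2   0  3  -11 ]
Add ρ1 to ρ2.
  [ 1   0  -1  0   -2 ]
  [ 0   0  -1  0    2 ]
  [ 0  -2  -2  0    4 ]
  [ 2  -2   0  3  -11 ]
Subtract 2 times ρ1 from ρ4.
  [ 1   0  -1  0  -2 ]
  [ 0   0  -1  0   2 ]
  [ 0  -2  -2  0   4 ]
  [ 0  -2   2  3  -7 ]
Swap ρ2 and ρ3.
  [ 1   0  -1  0  -2 ]
  [ 0  -2  -2  0   4 ]
  [ 0   0  -1  0   2 ]
  [ 0  -2   2  3  -7 ]
Multiply ρ2 by -1/2.
  [ 1   0  -1  0  -2 ]
  [ 0   1   1  0  -2 ]
  [ 0   0  -1  0   2 ]
  [ 0  -2   2  3  -7 ]
Add 2 times ρ2 to ρ4.
  [ 1  0  -1  0   -2 ]
  [ 0  1   1  0   -2 ]
  [ 0  0  -1  0    2 ]
  [ 0  0   4  3  -11 ]
Multiply ρ3 by -1.
  [ 1  0  -1  0   -2 ]
  [ 0  1   1  0   -2 ]
  [ 0  0   1  0   -2 ]
  [ 0  0   4  3  -11 ]
Subtract 4 times ρ3 from ρ4.
  [ 1  0  -1  0  -2 ]
  [ 0  1   1  0  -2 ]
  [ 0  0   1  0  -2 ]
  [ 0  0   0  3  -3 ]
Multiply ρ4 by 1/3.
  [ 1  0  -1  0  -2 ]
  [ 0  1   1  0  -2 ]
  [ 0  0   1  0  -2 ]
  [ 0  0   0  1  -1 ]
Subtract ρ3 from ρ2.
  [ 1  0  -1  0  -2 ]
  [ 0  1   0  0   0 ]
  [ 0  0   1  0  -2 ]
  [ 0  0   0  1  -1 ]
Add ρ3 to ρ1.
  [ 1  0  0  0  -4 ]
  [ 0  1  0  0   0 ]
  [ 0  0  1  0  -2 ]
  [ 0  0  0  1  -1 ]

[[1, 0, 0, 0, -4], [0, 1, 0, 0, 0], [0, 0, 1, 0, -2], [0, 0, 0, 1, -1]]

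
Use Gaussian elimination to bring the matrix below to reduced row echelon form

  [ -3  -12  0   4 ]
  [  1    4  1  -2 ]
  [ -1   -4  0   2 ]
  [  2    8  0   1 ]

R1 ← -1/3·R1
  [  1   4  0  -4/3 ]
  [  1   4  1    -2 ]
  [ -1  -4  0     2 ]
  [  2   8  0     1 ]
R2 ← R2 − R1
  [  1   4  0  -4/3 ]
  [  0   0  1  -2/3 ]
  [ -1  -4  0     2 ]
  [  2   8  0     1 ]
R3 ← R3 + R1
  [ 1  4  0  -4/3 ]
  [ 0  0  1  -2/3 ]
  [ 0  0  0   2/3 ]
  [ 2  8  0     1 ]
R4 ← R4 − 2·R1
  [ 1  4  0  -4/3 ]
  [ 0  0  1  -2/3 ]
  [ 0  0  0   2/3 ]
  [ 0  0  0  11/3 ]
R3 ← 3/2·R3
  [ 1  4  0  -4/3 ]
  [ 0  0  1  -2/3 ]
  [ 0  0  0     1 ]
  [ 0  0  0  11/3 ]
R4 ← R4 − 11/3·R3
  [ 1  4  0  -4/3 ]
  [ 0  0  1  -2/3 ]
  [ 0  0  0     1 ]
  [ 0  0  0     0 ]
R2 ← R2 + 2/3·R3
  [ 1  4  0  -4/3 ]
  [ 0  0  1     0 ]
  [ 0  0  0     1 ]
  [ 0  0  0     0 ]
R1 ← R1 + 4/3·R3
  [ 1  4  0  0 ]
  [ 0  0  1  0 ]
  [ 0  0  0  1 ]
  [ 0  0  0  0 ]

[[1, 4, 0, 0], [0, 0, 1, 0], [0, 0, 0, 1], [0, 0, 0, 0]]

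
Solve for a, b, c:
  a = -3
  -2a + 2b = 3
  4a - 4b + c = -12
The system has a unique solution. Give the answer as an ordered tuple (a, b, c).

(-3, -3/2, -6)

Form the augmented matrix and row-reduce:
  [  1   0  0  |   -3 ]
  [ -2   2  0  |    3 ]
  [  4  -4  1  |  -12 ]
r2 := r2 + 2·r1
r3 := r3 − 4·r1
r2 := 1/2·r2
r3 := r3 + 4·r2
Reading off the last column: a = -3, b = -3/2, c = -6.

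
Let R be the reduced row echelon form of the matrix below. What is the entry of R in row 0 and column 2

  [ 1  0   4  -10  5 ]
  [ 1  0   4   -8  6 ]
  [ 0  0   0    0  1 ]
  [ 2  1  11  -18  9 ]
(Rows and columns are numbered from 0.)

4

R2 ← R2 − R1
  [ 1  0   4  -10  5 ]
  [ 0  0   0    2  1 ]
  [ 0  0   0    0  1 ]
  [ 2  1  11  -18  9 ]
R4 ← R4 − 2·R1
  [ 1  0  4  -10   5 ]
  [ 0  0  0    2   1 ]
  [ 0  0  0    0   1 ]
  [ 0  1  3    2  -1 ]
R2 ↔ R4
  [ 1  0  4  -10   5 ]
  [ 0  1  3    2  -1 ]
  [ 0  0  0    0   1 ]
  [ 0  0  0    2   1 ]
R3 ↔ R4
  [ 1  0  4  -10   5 ]
  [ 0  1  3    2  -1 ]
  [ 0  0  0    2   1 ]
  [ 0  0  0    0   1 ]
R3 ← 1/2·R3
  [ 1  0  4  -10    5 ]
  [ 0  1  3    2   -1 ]
  [ 0  0  0    1  1/2 ]
  [ 0  0  0    0    1 ]
R3 ← R3 − 1/2·R4
  [ 1  0  4  -10   5 ]
  [ 0  1  3    2  -1 ]
  [ 0  0  0    1   0 ]
  [ 0  0  0    0   1 ]
R2 ← R2 + R4
  [ 1  0  4  -10  5 ]
  [ 0  1  3    2  0 ]
  [ 0  0  0    1  0 ]
  [ 0  0  0    0  1 ]
R1 ← R1 − 5·R4
  [ 1  0  4  -10  0 ]
  [ 0  1  3    2  0 ]
  [ 0  0  0    1  0 ]
  [ 0  0  0    0  1 ]
R2 ← R2 − 2·R3
  [ 1  0  4  -10  0 ]
  [ 0  1  3    0  0 ]
  [ 0  0  0    1  0 ]
  [ 0  0  0    0  1 ]
R1 ← R1 + 10·R3
  [ 1  0  4  0  0 ]
  [ 0  1  3  0  0 ]
  [ 0  0  0  1  0 ]
  [ 0  0  0  0  1 ]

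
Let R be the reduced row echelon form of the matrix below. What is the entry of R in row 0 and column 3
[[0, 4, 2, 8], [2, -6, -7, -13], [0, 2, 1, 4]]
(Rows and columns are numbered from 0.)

-1/2

R1 <=> R2
  [ 2  -6  -7  -13 ]
  [ 0   4   2    8 ]
  [ 0   2   1    4 ]
R1 ← 1/2·R1
  [ 1  -3  -7/2  -13/2 ]
  [ 0   4     2      8 ]
  [ 0   2     1      4 ]
R2 ← 1/4·R2
  [ 1  -3  -7/2  -13/2 ]
  [ 0   1   1/2      2 ]
  [ 0   2     1      4 ]
R3 ← R3 − 2·R2
  [ 1  -3  -7/2  -13/2 ]
  [ 0   1   1/2      2 ]
  [ 0   0     0      0 ]
R1 ← R1 + 3·R2
  [ 1  0   -2  -1/2 ]
  [ 0  1  1/2     2 ]
  [ 0  0    0     0 ]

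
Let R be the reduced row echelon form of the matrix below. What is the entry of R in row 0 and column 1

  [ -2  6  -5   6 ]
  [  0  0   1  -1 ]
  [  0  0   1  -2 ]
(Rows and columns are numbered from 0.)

-3

ρ1 -> -1/2·ρ1
  [ 1  -3  5/2  -3 ]
  [ 0   0    1  -1 ]
  [ 0   0    1  -2 ]
ρ3 -> ρ3 − ρ2
  [ 1  -3  5/2  -3 ]
  [ 0   0    1  -1 ]
  [ 0   0    0  -1 ]
ρ3 -> -1·ρ3
  [ 1  -3  5/2  -3 ]
  [ 0   0    1  -1 ]
  [ 0   0    0   1 ]
ρ2 -> ρ2 + ρ3
  [ 1  -3  5/2  -3 ]
  [ 0   0    1   0 ]
  [ 0   0    0   1 ]
ρ1 -> ρ1 + 3·ρ3
  [ 1  -3  5/2  0 ]
  [ 0   0    1  0 ]
  [ 0   0    0  1 ]
ρ1 -> ρ1 − 5/2·ρ2
  [ 1  -3  0  0 ]
  [ 0   0  1  0 ]
  [ 0   0  0  1 ]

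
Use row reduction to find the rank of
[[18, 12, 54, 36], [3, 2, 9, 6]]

rank = 1

r1 ← 1/18·r1
  [ 1  2/3  3  2 ]
  [ 3    2  9  6 ]
r2 ← r2 − 3·r1
  [ 1  2/3  3  2 ]
  [ 0    0  0  0 ]
The reduced form has 1 nonzero row.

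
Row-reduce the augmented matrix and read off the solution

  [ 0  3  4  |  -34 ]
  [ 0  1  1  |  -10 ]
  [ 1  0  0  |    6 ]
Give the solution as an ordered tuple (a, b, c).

(6, -6, -4)

R1 ↔ R3
  [ 1  0  0  |    6 ]
  [ 0  1  1  |  -10 ]
  [ 0  3  4  |  -34 ]
R3 := R3 − 3·R2
  [ 1  0  0  |    6 ]
  [ 0  1  1  |  -10 ]
  [ 0  0  1  |   -4 ]
R2 := R2 − R3
  [ 1  0  0  |   6 ]
  [ 0  1  0  |  -6 ]
  [ 0  0  1  |  -4 ]
Reading off the last column: a = 6, b = -6, c = -4.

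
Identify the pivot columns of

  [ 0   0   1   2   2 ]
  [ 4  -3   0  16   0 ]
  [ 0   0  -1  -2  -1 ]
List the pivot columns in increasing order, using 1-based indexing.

R1 <-> R2
  [ 4  -3   0  16   0 ]
  [ 0   0   1   2   2 ]
  [ 0   0  -1  -2  -1 ]
R1 := 1/4·R1
  [ 1  -3/4   0   4   0 ]
  [ 0     0   1   2   2 ]
  [ 0     0  -1  -2  -1 ]
R3 := R3 + R2
  [ 1  -3/4  0  4  0 ]
  [ 0     0  1  2  2 ]
  [ 0     0  0  0  1 ]
R2 := R2 − 2·R3
  [ 1  -3/4  0  4  0 ]
  [ 0     0  1  2  0 ]
  [ 0     0  0  0  1 ]
Pivot columns are the columns containing a leading 1.

1, 3, 5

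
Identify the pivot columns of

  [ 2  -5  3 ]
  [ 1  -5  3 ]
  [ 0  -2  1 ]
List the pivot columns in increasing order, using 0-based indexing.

0, 1, 2

ρ1 := 1/2·ρ1
  [ 1  -5/2  3/2 ]
  [ 1    -5    3 ]
  [ 0    -2    1 ]
ρ2 := ρ2 − ρ1
  [ 1  -5/2  3/2 ]
  [ 0  -5/2  3/2 ]
  [ 0    -2    1 ]
ρ2 := -2/5·ρ2
  [ 1  -5/2   3/2 ]
  [ 0     1  -3/5 ]
  [ 0    -2     1 ]
ρ3 := ρ3 + 2·ρ2
  [ 1  -5/2   3/2 ]
  [ 0     1  -3/5 ]
  [ 0     0  -1/5 ]
ρ3 := -5·ρ3
  [ 1  -5/2   3/2 ]
  [ 0     1  -3/5 ]
  [ 0     0     1 ]
ρ2 := ρ2 + 3/5·ρ3
  [ 1  -5/2  3/2 ]
  [ 0     1    0 ]
  [ 0     0    1 ]
ρ1 := ρ1 − 3/2·ρ3
  [ 1  -5/2  0 ]
  [ 0     1  0 ]
  [ 0     0  1 ]
ρ1 := ρ1 + 5/2·ρ2
  [ 1  0  0 ]
  [ 0  1  0 ]
  [ 0  0  1 ]
Pivot columns are the columns containing a leading 1.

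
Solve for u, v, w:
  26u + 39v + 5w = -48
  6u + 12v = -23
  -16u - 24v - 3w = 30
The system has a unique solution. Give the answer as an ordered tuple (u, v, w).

Form the augmented matrix and row-reduce:
  [  26   39   5  |  -48 ]
  [   6   12   0  |  -23 ]
  [ -16  -24  -3  |   30 ]
ρ1 ← 1/26·ρ1
  [   1  3/2  5/26  |  -24/13 ]
  [   6   12     0  |     -23 ]
  [ -16  -24    -3  |      30 ]
ρ2 ← ρ2 − 6·ρ1
  [   1  3/2    5/26  |   -24/13 ]
  [   0    3  -15/13  |  -155/13 ]
  [ -16  -24      -3  |       30 ]
ρ3 ← ρ3 + 16·ρ1
  [ 1  3/2    5/26  |   -24/13 ]
  [ 0    3  -15/13  |  -155/13 ]
  [ 0    0    1/13  |     6/13 ]
ρ2 ← 1/3·ρ2
  [ 1  3/2   5/26  |   -24/13 ]
  [ 0    1  -5/13  |  -155/39 ]
  [ 0    0   1/13  |     6/13 ]
ρ3 ← 13·ρ3
  [ 1  3/2   5/26  |   -24/13 ]
  [ 0    1  -5/13  |  -155/39 ]
  [ 0    0      1  |        6 ]
ρ2 ← ρ2 + 5/13·ρ3
  [ 1  3/2  5/26  |  -24/13 ]
  [ 0    1     0  |    -5/3 ]
  [ 0    0     1  |       6 ]
ρ1 ← ρ1 − 5/26·ρ3
  [ 1  3/2  0  |    -3 ]
  [ 0    1  0  |  -5/3 ]
  [ 0    0  1  |     6 ]
ρ1 ← ρ1 − 3/2·ρ2
  [ 1  0  0  |  -1/2 ]
  [ 0  1  0  |  -5/3 ]
  [ 0  0  1  |     6 ]
Reading off the last column: u = -1/2, v = -5/3, w = 6.

(-1/2, -5/3, 6)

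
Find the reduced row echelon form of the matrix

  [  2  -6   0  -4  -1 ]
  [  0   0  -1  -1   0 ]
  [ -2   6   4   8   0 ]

Multiply r1 by 1/2.
  [  1  -3   0  -2  -1/2 ]
  [  0   0  -1  -1     0 ]
  [ -2   6   4   8     0 ]
Add 2 times r1 to r3.
  [ 1  -3   0  -2  -1/2 ]
  [ 0   0  -1  -1     0 ]
  [ 0   0   4   4    -1 ]
Multiply r2 by -1.
  [ 1  -3  0  -2  -1/2 ]
  [ 0   0  1   1     0 ]
  [ 0   0  4   4    -1 ]
Subtract 4 times r2 from r3.
  [ 1  -3  0  -2  -1/2 ]
  [ 0   0  1   1     0 ]
  [ 0   0  0   0    -1 ]
Multiply r3 by -1.
  [ 1  -3  0  -2  -1/2 ]
  [ 0   0  1   1     0 ]
  [ 0   0  0   0     1 ]
Add 1/2 times r3 to r1.
  [ 1  -3  0  -2  0 ]
  [ 0   0  1   1  0 ]
  [ 0   0  0   0  1 ]

[[1, -3, 0, -2, 0], [0, 0, 1, 1, 0], [0, 0, 0, 0, 1]]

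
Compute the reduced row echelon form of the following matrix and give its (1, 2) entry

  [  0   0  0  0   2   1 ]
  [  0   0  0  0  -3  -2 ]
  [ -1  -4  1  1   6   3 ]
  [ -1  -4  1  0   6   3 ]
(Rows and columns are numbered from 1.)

R1 <-> R3
  [ -1  -4  1  1   6   3 ]
  [  0   0  0  0  -3  -2 ]
  [  0   0  0  0   2   1 ]
  [ -1  -4  1  0   6   3 ]
R1 -> -1·R1
  [  1   4  -1  -1  -6  -3 ]
  [  0   0   0   0  -3  -2 ]
  [  0   0   0   0   2   1 ]
  [ -1  -4   1   0   6   3 ]
R4 -> R4 + R1
  [ 1  4  -1  -1  -6  -3 ]
  [ 0  0   0   0  -3  -2 ]
  [ 0  0   0   0   2   1 ]
  [ 0  0   0  -1   0   0 ]
R2 <-> R4
  [ 1  4  -1  -1  -6  -3 ]
  [ 0  0   0  -1   0   0 ]
  [ 0  0   0   0   2   1 ]
  [ 0  0   0   0  -3  -2 ]
R2 -> -1·R2
  [ 1  4  -1  -1  -6  -3 ]
  [ 0  0   0   1   0   0 ]
  [ 0  0   0   0   2   1 ]
  [ 0  0   0   0  -3  -2 ]
R3 -> 1/2·R3
  [ 1  4  -1  -1  -6   -3 ]
  [ 0  0   0   1   0    0 ]
  [ 0  0   0   0   1  1/2 ]
  [ 0  0   0   0  -3   -2 ]
R4 -> R4 + 3·R3
  [ 1  4  -1  -1  -6    -3 ]
  [ 0  0   0   1   0     0 ]
  [ 0  0   0   0   1   1/2 ]
  [ 0  0   0   0   0  -1/2 ]
R4 -> -2·R4
  [ 1  4  -1  -1  -6   -3 ]
  [ 0  0   0   1   0    0 ]
  [ 0  0   0   0   1  1/2 ]
  [ 0  0   0   0   0    1 ]
R3 -> R3 − 1/2·R4
  [ 1  4  -1  -1  -6  -3 ]
  [ 0  0   0   1   0   0 ]
  [ 0  0   0   0   1   0 ]
  [ 0  0   0   0   0   1 ]
R1 -> R1 + 3·R4
  [ 1  4  -1  -1  -6  0 ]
  [ 0  0   0   1   0  0 ]
  [ 0  0   0   0   1  0 ]
  [ 0  0   0   0   0  1 ]
R1 -> R1 + 6·R3
  [ 1  4  -1  -1  0  0 ]
  [ 0  0   0   1  0  0 ]
  [ 0  0   0   0  1  0 ]
  [ 0  0   0   0  0  1 ]
R1 -> R1 + R2
  [ 1  4  -1  0  0  0 ]
  [ 0  0   0  1  0  0 ]
  [ 0  0   0  0  1  0 ]
  [ 0  0   0  0  0  1 ]

4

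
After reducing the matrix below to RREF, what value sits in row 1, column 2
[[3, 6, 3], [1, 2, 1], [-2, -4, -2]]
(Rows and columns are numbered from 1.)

r1 -> 1/3·r1
  [  1   2   1 ]
  [  1   2   1 ]
  [ -2  -4  -2 ]
r2 -> r2 − r1
  [  1   2   1 ]
  [  0   0   0 ]
  [ -2  -4  -2 ]
r3 -> r3 + 2·r1
  [ 1  2  1 ]
  [ 0  0  0 ]
  [ 0  0  0 ]

2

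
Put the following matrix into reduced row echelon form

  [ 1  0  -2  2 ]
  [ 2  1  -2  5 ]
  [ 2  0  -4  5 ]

[[1, 0, -2, 0], [0, 1, 2, 0], [0, 0, 0, 1]]

R2 → R2 − 2·R1
  [ 1  0  -2  2 ]
  [ 0  1   2  1 ]
  [ 2  0  -4  5 ]
R3 → R3 − 2·R1
  [ 1  0  -2  2 ]
  [ 0  1   2  1 ]
  [ 0  0   0  1 ]
R2 → R2 − R3
  [ 1  0  -2  2 ]
  [ 0  1   2  0 ]
  [ 0  0   0  1 ]
R1 → R1 − 2·R3
  [ 1  0  -2  0 ]
  [ 0  1   2  0 ]
  [ 0  0   0  1 ]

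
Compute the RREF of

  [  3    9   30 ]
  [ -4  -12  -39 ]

R1 -> 1/3·R1
  [  1    3   10 ]
  [ -4  -12  -39 ]
R2 -> R2 + 4·R1
  [ 1  3  10 ]
  [ 0  0   1 ]
R1 -> R1 − 10·R2
  [ 1  3  0 ]
  [ 0  0  1 ]

[[1, 3, 0], [0, 0, 1]]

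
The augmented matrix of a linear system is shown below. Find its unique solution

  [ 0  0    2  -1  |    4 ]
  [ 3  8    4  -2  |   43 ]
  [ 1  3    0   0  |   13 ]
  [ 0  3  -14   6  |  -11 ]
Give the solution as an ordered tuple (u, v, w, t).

(1, 4, -1/2, -5)

R1 ↔ R2
  [ 3  8    4  -2  |   43 ]
  [ 0  0    2  -1  |    4 ]
  [ 1  3    0   0  |   13 ]
  [ 0  3  -14   6  |  -11 ]
R1 := 1/3·R1
  [ 1  8/3  4/3  -2/3  |  43/3 ]
  [ 0    0    2    -1  |     4 ]
  [ 1    3    0     0  |    13 ]
  [ 0    3  -14     6  |   -11 ]
R3 := R3 − R1
  [ 1  8/3   4/3  -2/3  |  43/3 ]
  [ 0    0     2    -1  |     4 ]
  [ 0  1/3  -4/3   2/3  |  -4/3 ]
  [ 0    3   -14     6  |   -11 ]
R2 ↔ R3
  [ 1  8/3   4/3  -2/3  |  43/3 ]
  [ 0  1/3  -4/3   2/3  |  -4/3 ]
  [ 0    0     2    -1  |     4 ]
  [ 0    3   -14     6  |   -11 ]
R2 := 3·R2
  [ 1  8/3  4/3  -2/3  |  43/3 ]
  [ 0    1   -4     2  |    -4 ]
  [ 0    0    2    -1  |     4 ]
  [ 0    3  -14     6  |   -11 ]
R4 := R4 − 3·R2
  [ 1  8/3  4/3  -2/3  |  43/3 ]
  [ 0    1   -4     2  |    -4 ]
  [ 0    0    2    -1  |     4 ]
  [ 0    0   -2     0  |     1 ]
R3 := 1/2·R3
  [ 1  8/3  4/3  -2/3  |  43/3 ]
  [ 0    1   -4     2  |    -4 ]
  [ 0    0    1  -1/2  |     2 ]
  [ 0    0   -2     0  |     1 ]
R4 := R4 + 2·R3
  [ 1  8/3  4/3  -2/3  |  43/3 ]
  [ 0    1   -4     2  |    -4 ]
  [ 0    0    1  -1/2  |     2 ]
  [ 0    0    0    -1  |     5 ]
R4 := -1·R4
  [ 1  8/3  4/3  -2/3  |  43/3 ]
  [ 0    1   -4     2  |    -4 ]
  [ 0    0    1  -1/2  |     2 ]
  [ 0    0    0     1  |    -5 ]
R3 := R3 + 1/2·R4
  [ 1  8/3  4/3  -2/3  |  43/3 ]
  [ 0    1   -4     2  |    -4 ]
  [ 0    0    1     0  |  -1/2 ]
  [ 0    0    0     1  |    -5 ]
R2 := R2 − 2·R4
  [ 1  8/3  4/3  -2/3  |  43/3 ]
  [ 0    1   -4     0  |     6 ]
  [ 0    0    1     0  |  -1/2 ]
  [ 0    0    0     1  |    -5 ]
R1 := R1 + 2/3·R4
  [ 1  8/3  4/3  0  |    11 ]
  [ 0    1   -4  0  |     6 ]
  [ 0    0    1  0  |  -1/2 ]
  [ 0    0    0  1  |    -5 ]
R2 := R2 + 4·R3
  [ 1  8/3  4/3  0  |    11 ]
  [ 0    1    0  0  |     4 ]
  [ 0    0    1  0  |  -1/2 ]
  [ 0    0    0  1  |    -5 ]
R1 := R1 − 4/3·R3
  [ 1  8/3  0  0  |  35/3 ]
  [ 0    1  0  0  |     4 ]
  [ 0    0  1  0  |  -1/2 ]
  [ 0    0  0  1  |    -5 ]
R1 := R1 − 8/3·R2
  [ 1  0  0  0  |     1 ]
  [ 0  1  0  0  |     4 ]
  [ 0  0  1  0  |  -1/2 ]
  [ 0  0  0  1  |    -5 ]
Reading off the last column: u = 1, v = 4, w = -1/2, t = -5.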